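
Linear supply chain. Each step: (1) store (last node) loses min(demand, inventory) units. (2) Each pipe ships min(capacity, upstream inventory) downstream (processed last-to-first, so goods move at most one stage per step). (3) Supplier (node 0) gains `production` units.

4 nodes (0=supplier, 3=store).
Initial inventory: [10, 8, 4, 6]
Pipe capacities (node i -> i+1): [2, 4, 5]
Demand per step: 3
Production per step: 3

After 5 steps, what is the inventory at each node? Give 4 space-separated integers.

Step 1: demand=3,sold=3 ship[2->3]=4 ship[1->2]=4 ship[0->1]=2 prod=3 -> inv=[11 6 4 7]
Step 2: demand=3,sold=3 ship[2->3]=4 ship[1->2]=4 ship[0->1]=2 prod=3 -> inv=[12 4 4 8]
Step 3: demand=3,sold=3 ship[2->3]=4 ship[1->2]=4 ship[0->1]=2 prod=3 -> inv=[13 2 4 9]
Step 4: demand=3,sold=3 ship[2->3]=4 ship[1->2]=2 ship[0->1]=2 prod=3 -> inv=[14 2 2 10]
Step 5: demand=3,sold=3 ship[2->3]=2 ship[1->2]=2 ship[0->1]=2 prod=3 -> inv=[15 2 2 9]

15 2 2 9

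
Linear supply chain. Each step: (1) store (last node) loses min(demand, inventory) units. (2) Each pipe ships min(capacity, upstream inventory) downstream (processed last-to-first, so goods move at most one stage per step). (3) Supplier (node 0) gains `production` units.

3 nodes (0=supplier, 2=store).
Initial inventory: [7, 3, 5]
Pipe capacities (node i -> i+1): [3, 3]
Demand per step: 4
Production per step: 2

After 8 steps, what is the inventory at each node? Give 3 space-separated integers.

Step 1: demand=4,sold=4 ship[1->2]=3 ship[0->1]=3 prod=2 -> inv=[6 3 4]
Step 2: demand=4,sold=4 ship[1->2]=3 ship[0->1]=3 prod=2 -> inv=[5 3 3]
Step 3: demand=4,sold=3 ship[1->2]=3 ship[0->1]=3 prod=2 -> inv=[4 3 3]
Step 4: demand=4,sold=3 ship[1->2]=3 ship[0->1]=3 prod=2 -> inv=[3 3 3]
Step 5: demand=4,sold=3 ship[1->2]=3 ship[0->1]=3 prod=2 -> inv=[2 3 3]
Step 6: demand=4,sold=3 ship[1->2]=3 ship[0->1]=2 prod=2 -> inv=[2 2 3]
Step 7: demand=4,sold=3 ship[1->2]=2 ship[0->1]=2 prod=2 -> inv=[2 2 2]
Step 8: demand=4,sold=2 ship[1->2]=2 ship[0->1]=2 prod=2 -> inv=[2 2 2]

2 2 2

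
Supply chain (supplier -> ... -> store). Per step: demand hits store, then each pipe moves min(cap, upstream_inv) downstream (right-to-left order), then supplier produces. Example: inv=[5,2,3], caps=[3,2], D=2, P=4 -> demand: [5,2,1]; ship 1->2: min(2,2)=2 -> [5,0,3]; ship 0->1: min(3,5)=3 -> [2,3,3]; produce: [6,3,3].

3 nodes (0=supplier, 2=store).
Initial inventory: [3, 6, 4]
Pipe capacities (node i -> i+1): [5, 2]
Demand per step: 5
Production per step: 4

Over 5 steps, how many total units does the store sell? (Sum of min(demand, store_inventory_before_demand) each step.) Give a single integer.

Answer: 12

Derivation:
Step 1: sold=4 (running total=4) -> [4 7 2]
Step 2: sold=2 (running total=6) -> [4 9 2]
Step 3: sold=2 (running total=8) -> [4 11 2]
Step 4: sold=2 (running total=10) -> [4 13 2]
Step 5: sold=2 (running total=12) -> [4 15 2]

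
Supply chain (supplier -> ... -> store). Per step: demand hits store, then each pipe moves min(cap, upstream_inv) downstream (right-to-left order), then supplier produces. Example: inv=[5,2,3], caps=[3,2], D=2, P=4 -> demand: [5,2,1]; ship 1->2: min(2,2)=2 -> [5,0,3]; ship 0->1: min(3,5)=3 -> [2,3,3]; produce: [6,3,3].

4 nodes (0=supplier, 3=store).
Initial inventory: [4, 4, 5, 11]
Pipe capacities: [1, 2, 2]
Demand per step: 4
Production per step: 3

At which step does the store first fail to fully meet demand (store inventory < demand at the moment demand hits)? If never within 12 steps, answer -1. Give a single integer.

Step 1: demand=4,sold=4 ship[2->3]=2 ship[1->2]=2 ship[0->1]=1 prod=3 -> [6 3 5 9]
Step 2: demand=4,sold=4 ship[2->3]=2 ship[1->2]=2 ship[0->1]=1 prod=3 -> [8 2 5 7]
Step 3: demand=4,sold=4 ship[2->3]=2 ship[1->2]=2 ship[0->1]=1 prod=3 -> [10 1 5 5]
Step 4: demand=4,sold=4 ship[2->3]=2 ship[1->2]=1 ship[0->1]=1 prod=3 -> [12 1 4 3]
Step 5: demand=4,sold=3 ship[2->3]=2 ship[1->2]=1 ship[0->1]=1 prod=3 -> [14 1 3 2]
Step 6: demand=4,sold=2 ship[2->3]=2 ship[1->2]=1 ship[0->1]=1 prod=3 -> [16 1 2 2]
Step 7: demand=4,sold=2 ship[2->3]=2 ship[1->2]=1 ship[0->1]=1 prod=3 -> [18 1 1 2]
Step 8: demand=4,sold=2 ship[2->3]=1 ship[1->2]=1 ship[0->1]=1 prod=3 -> [20 1 1 1]
Step 9: demand=4,sold=1 ship[2->3]=1 ship[1->2]=1 ship[0->1]=1 prod=3 -> [22 1 1 1]
Step 10: demand=4,sold=1 ship[2->3]=1 ship[1->2]=1 ship[0->1]=1 prod=3 -> [24 1 1 1]
Step 11: demand=4,sold=1 ship[2->3]=1 ship[1->2]=1 ship[0->1]=1 prod=3 -> [26 1 1 1]
Step 12: demand=4,sold=1 ship[2->3]=1 ship[1->2]=1 ship[0->1]=1 prod=3 -> [28 1 1 1]
First stockout at step 5

5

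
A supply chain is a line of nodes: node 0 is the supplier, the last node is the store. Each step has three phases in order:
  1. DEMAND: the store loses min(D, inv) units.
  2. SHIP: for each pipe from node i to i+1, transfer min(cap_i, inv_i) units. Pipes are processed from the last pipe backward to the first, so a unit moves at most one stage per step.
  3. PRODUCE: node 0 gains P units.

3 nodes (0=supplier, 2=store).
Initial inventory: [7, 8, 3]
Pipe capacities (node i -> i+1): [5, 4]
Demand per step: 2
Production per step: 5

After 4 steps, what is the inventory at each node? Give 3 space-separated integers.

Step 1: demand=2,sold=2 ship[1->2]=4 ship[0->1]=5 prod=5 -> inv=[7 9 5]
Step 2: demand=2,sold=2 ship[1->2]=4 ship[0->1]=5 prod=5 -> inv=[7 10 7]
Step 3: demand=2,sold=2 ship[1->2]=4 ship[0->1]=5 prod=5 -> inv=[7 11 9]
Step 4: demand=2,sold=2 ship[1->2]=4 ship[0->1]=5 prod=5 -> inv=[7 12 11]

7 12 11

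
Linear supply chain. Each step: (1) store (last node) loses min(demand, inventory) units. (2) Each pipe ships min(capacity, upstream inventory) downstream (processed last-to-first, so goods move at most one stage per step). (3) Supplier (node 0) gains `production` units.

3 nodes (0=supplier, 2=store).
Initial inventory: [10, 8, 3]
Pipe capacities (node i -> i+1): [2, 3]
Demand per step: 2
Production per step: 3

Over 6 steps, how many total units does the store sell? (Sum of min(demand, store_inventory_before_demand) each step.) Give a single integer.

Answer: 12

Derivation:
Step 1: sold=2 (running total=2) -> [11 7 4]
Step 2: sold=2 (running total=4) -> [12 6 5]
Step 3: sold=2 (running total=6) -> [13 5 6]
Step 4: sold=2 (running total=8) -> [14 4 7]
Step 5: sold=2 (running total=10) -> [15 3 8]
Step 6: sold=2 (running total=12) -> [16 2 9]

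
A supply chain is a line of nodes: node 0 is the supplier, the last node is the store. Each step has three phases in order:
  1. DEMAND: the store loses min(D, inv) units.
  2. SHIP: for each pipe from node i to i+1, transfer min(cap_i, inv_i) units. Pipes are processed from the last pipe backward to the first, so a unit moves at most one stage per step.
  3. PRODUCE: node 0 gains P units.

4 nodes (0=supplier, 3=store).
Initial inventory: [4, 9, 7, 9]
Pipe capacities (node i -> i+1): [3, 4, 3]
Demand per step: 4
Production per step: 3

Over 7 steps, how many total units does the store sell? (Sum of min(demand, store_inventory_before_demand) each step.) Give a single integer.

Answer: 27

Derivation:
Step 1: sold=4 (running total=4) -> [4 8 8 8]
Step 2: sold=4 (running total=8) -> [4 7 9 7]
Step 3: sold=4 (running total=12) -> [4 6 10 6]
Step 4: sold=4 (running total=16) -> [4 5 11 5]
Step 5: sold=4 (running total=20) -> [4 4 12 4]
Step 6: sold=4 (running total=24) -> [4 3 13 3]
Step 7: sold=3 (running total=27) -> [4 3 13 3]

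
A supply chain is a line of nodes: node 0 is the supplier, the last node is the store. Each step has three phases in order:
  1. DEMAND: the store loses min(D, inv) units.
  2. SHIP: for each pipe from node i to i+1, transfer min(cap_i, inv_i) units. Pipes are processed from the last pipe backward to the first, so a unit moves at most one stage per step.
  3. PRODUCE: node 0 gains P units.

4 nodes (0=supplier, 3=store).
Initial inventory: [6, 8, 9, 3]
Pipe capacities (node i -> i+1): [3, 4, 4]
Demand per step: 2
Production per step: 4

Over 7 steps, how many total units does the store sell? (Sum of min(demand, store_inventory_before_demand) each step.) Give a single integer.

Step 1: sold=2 (running total=2) -> [7 7 9 5]
Step 2: sold=2 (running total=4) -> [8 6 9 7]
Step 3: sold=2 (running total=6) -> [9 5 9 9]
Step 4: sold=2 (running total=8) -> [10 4 9 11]
Step 5: sold=2 (running total=10) -> [11 3 9 13]
Step 6: sold=2 (running total=12) -> [12 3 8 15]
Step 7: sold=2 (running total=14) -> [13 3 7 17]

Answer: 14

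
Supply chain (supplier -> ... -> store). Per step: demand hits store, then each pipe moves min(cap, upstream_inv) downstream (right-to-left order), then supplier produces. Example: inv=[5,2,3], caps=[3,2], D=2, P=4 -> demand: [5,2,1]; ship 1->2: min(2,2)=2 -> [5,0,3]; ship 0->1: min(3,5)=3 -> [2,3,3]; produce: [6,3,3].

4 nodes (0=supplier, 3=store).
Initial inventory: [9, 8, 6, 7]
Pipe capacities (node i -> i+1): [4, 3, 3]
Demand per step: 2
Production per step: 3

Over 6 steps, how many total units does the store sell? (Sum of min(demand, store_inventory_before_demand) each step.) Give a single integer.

Step 1: sold=2 (running total=2) -> [8 9 6 8]
Step 2: sold=2 (running total=4) -> [7 10 6 9]
Step 3: sold=2 (running total=6) -> [6 11 6 10]
Step 4: sold=2 (running total=8) -> [5 12 6 11]
Step 5: sold=2 (running total=10) -> [4 13 6 12]
Step 6: sold=2 (running total=12) -> [3 14 6 13]

Answer: 12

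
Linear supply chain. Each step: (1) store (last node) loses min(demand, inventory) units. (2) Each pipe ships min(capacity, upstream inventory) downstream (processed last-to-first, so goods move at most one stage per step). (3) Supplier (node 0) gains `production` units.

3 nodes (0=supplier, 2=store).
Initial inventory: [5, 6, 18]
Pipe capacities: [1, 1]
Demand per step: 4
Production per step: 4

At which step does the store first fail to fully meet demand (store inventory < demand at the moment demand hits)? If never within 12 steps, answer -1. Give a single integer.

Step 1: demand=4,sold=4 ship[1->2]=1 ship[0->1]=1 prod=4 -> [8 6 15]
Step 2: demand=4,sold=4 ship[1->2]=1 ship[0->1]=1 prod=4 -> [11 6 12]
Step 3: demand=4,sold=4 ship[1->2]=1 ship[0->1]=1 prod=4 -> [14 6 9]
Step 4: demand=4,sold=4 ship[1->2]=1 ship[0->1]=1 prod=4 -> [17 6 6]
Step 5: demand=4,sold=4 ship[1->2]=1 ship[0->1]=1 prod=4 -> [20 6 3]
Step 6: demand=4,sold=3 ship[1->2]=1 ship[0->1]=1 prod=4 -> [23 6 1]
Step 7: demand=4,sold=1 ship[1->2]=1 ship[0->1]=1 prod=4 -> [26 6 1]
Step 8: demand=4,sold=1 ship[1->2]=1 ship[0->1]=1 prod=4 -> [29 6 1]
Step 9: demand=4,sold=1 ship[1->2]=1 ship[0->1]=1 prod=4 -> [32 6 1]
Step 10: demand=4,sold=1 ship[1->2]=1 ship[0->1]=1 prod=4 -> [35 6 1]
Step 11: demand=4,sold=1 ship[1->2]=1 ship[0->1]=1 prod=4 -> [38 6 1]
Step 12: demand=4,sold=1 ship[1->2]=1 ship[0->1]=1 prod=4 -> [41 6 1]
First stockout at step 6

6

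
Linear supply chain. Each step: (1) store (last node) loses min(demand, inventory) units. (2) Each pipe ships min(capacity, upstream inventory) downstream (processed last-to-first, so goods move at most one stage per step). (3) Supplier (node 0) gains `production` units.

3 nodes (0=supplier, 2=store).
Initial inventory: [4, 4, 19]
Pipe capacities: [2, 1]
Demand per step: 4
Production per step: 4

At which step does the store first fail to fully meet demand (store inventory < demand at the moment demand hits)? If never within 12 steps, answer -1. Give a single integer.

Step 1: demand=4,sold=4 ship[1->2]=1 ship[0->1]=2 prod=4 -> [6 5 16]
Step 2: demand=4,sold=4 ship[1->2]=1 ship[0->1]=2 prod=4 -> [8 6 13]
Step 3: demand=4,sold=4 ship[1->2]=1 ship[0->1]=2 prod=4 -> [10 7 10]
Step 4: demand=4,sold=4 ship[1->2]=1 ship[0->1]=2 prod=4 -> [12 8 7]
Step 5: demand=4,sold=4 ship[1->2]=1 ship[0->1]=2 prod=4 -> [14 9 4]
Step 6: demand=4,sold=4 ship[1->2]=1 ship[0->1]=2 prod=4 -> [16 10 1]
Step 7: demand=4,sold=1 ship[1->2]=1 ship[0->1]=2 prod=4 -> [18 11 1]
Step 8: demand=4,sold=1 ship[1->2]=1 ship[0->1]=2 prod=4 -> [20 12 1]
Step 9: demand=4,sold=1 ship[1->2]=1 ship[0->1]=2 prod=4 -> [22 13 1]
Step 10: demand=4,sold=1 ship[1->2]=1 ship[0->1]=2 prod=4 -> [24 14 1]
Step 11: demand=4,sold=1 ship[1->2]=1 ship[0->1]=2 prod=4 -> [26 15 1]
Step 12: demand=4,sold=1 ship[1->2]=1 ship[0->1]=2 prod=4 -> [28 16 1]
First stockout at step 7

7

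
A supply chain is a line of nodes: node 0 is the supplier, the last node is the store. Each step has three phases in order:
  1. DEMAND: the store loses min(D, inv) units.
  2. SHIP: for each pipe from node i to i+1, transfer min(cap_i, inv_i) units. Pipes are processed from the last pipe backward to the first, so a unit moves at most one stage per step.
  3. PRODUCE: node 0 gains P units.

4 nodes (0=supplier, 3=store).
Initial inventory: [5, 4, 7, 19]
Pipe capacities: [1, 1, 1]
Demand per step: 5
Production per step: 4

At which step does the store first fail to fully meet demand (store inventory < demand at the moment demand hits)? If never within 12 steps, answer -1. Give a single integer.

Step 1: demand=5,sold=5 ship[2->3]=1 ship[1->2]=1 ship[0->1]=1 prod=4 -> [8 4 7 15]
Step 2: demand=5,sold=5 ship[2->3]=1 ship[1->2]=1 ship[0->1]=1 prod=4 -> [11 4 7 11]
Step 3: demand=5,sold=5 ship[2->3]=1 ship[1->2]=1 ship[0->1]=1 prod=4 -> [14 4 7 7]
Step 4: demand=5,sold=5 ship[2->3]=1 ship[1->2]=1 ship[0->1]=1 prod=4 -> [17 4 7 3]
Step 5: demand=5,sold=3 ship[2->3]=1 ship[1->2]=1 ship[0->1]=1 prod=4 -> [20 4 7 1]
Step 6: demand=5,sold=1 ship[2->3]=1 ship[1->2]=1 ship[0->1]=1 prod=4 -> [23 4 7 1]
Step 7: demand=5,sold=1 ship[2->3]=1 ship[1->2]=1 ship[0->1]=1 prod=4 -> [26 4 7 1]
Step 8: demand=5,sold=1 ship[2->3]=1 ship[1->2]=1 ship[0->1]=1 prod=4 -> [29 4 7 1]
Step 9: demand=5,sold=1 ship[2->3]=1 ship[1->2]=1 ship[0->1]=1 prod=4 -> [32 4 7 1]
Step 10: demand=5,sold=1 ship[2->3]=1 ship[1->2]=1 ship[0->1]=1 prod=4 -> [35 4 7 1]
Step 11: demand=5,sold=1 ship[2->3]=1 ship[1->2]=1 ship[0->1]=1 prod=4 -> [38 4 7 1]
Step 12: demand=5,sold=1 ship[2->3]=1 ship[1->2]=1 ship[0->1]=1 prod=4 -> [41 4 7 1]
First stockout at step 5

5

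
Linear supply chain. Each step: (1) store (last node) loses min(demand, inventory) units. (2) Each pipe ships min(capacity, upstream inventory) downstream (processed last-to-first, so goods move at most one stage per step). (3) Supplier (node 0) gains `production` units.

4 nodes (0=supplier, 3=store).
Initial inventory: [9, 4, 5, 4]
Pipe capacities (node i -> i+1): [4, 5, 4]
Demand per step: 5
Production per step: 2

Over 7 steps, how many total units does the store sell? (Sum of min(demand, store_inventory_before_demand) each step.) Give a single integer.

Step 1: sold=4 (running total=4) -> [7 4 5 4]
Step 2: sold=4 (running total=8) -> [5 4 5 4]
Step 3: sold=4 (running total=12) -> [3 4 5 4]
Step 4: sold=4 (running total=16) -> [2 3 5 4]
Step 5: sold=4 (running total=20) -> [2 2 4 4]
Step 6: sold=4 (running total=24) -> [2 2 2 4]
Step 7: sold=4 (running total=28) -> [2 2 2 2]

Answer: 28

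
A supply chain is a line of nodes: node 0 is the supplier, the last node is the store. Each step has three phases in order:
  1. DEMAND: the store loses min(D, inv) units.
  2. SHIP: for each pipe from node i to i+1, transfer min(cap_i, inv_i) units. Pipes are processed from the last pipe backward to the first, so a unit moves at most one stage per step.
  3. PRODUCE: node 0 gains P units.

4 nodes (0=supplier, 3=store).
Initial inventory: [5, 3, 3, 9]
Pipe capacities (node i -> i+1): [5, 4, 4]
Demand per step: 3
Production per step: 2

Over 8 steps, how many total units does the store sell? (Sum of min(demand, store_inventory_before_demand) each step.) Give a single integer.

Step 1: sold=3 (running total=3) -> [2 5 3 9]
Step 2: sold=3 (running total=6) -> [2 3 4 9]
Step 3: sold=3 (running total=9) -> [2 2 3 10]
Step 4: sold=3 (running total=12) -> [2 2 2 10]
Step 5: sold=3 (running total=15) -> [2 2 2 9]
Step 6: sold=3 (running total=18) -> [2 2 2 8]
Step 7: sold=3 (running total=21) -> [2 2 2 7]
Step 8: sold=3 (running total=24) -> [2 2 2 6]

Answer: 24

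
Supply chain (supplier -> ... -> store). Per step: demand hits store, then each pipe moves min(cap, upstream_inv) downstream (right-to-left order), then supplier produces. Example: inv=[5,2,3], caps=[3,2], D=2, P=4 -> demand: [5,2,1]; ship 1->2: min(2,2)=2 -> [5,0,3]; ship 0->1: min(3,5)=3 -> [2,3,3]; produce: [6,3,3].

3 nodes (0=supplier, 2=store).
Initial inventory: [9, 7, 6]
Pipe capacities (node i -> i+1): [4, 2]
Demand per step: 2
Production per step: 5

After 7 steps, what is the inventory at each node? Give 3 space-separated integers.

Step 1: demand=2,sold=2 ship[1->2]=2 ship[0->1]=4 prod=5 -> inv=[10 9 6]
Step 2: demand=2,sold=2 ship[1->2]=2 ship[0->1]=4 prod=5 -> inv=[11 11 6]
Step 3: demand=2,sold=2 ship[1->2]=2 ship[0->1]=4 prod=5 -> inv=[12 13 6]
Step 4: demand=2,sold=2 ship[1->2]=2 ship[0->1]=4 prod=5 -> inv=[13 15 6]
Step 5: demand=2,sold=2 ship[1->2]=2 ship[0->1]=4 prod=5 -> inv=[14 17 6]
Step 6: demand=2,sold=2 ship[1->2]=2 ship[0->1]=4 prod=5 -> inv=[15 19 6]
Step 7: demand=2,sold=2 ship[1->2]=2 ship[0->1]=4 prod=5 -> inv=[16 21 6]

16 21 6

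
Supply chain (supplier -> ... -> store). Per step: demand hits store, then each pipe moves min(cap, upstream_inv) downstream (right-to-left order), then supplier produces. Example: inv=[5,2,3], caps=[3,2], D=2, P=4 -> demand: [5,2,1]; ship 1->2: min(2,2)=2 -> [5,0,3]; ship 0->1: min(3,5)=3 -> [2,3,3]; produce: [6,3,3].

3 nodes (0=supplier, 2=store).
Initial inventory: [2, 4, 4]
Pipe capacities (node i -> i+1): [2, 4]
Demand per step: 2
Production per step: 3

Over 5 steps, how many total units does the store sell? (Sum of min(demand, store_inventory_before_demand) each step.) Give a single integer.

Step 1: sold=2 (running total=2) -> [3 2 6]
Step 2: sold=2 (running total=4) -> [4 2 6]
Step 3: sold=2 (running total=6) -> [5 2 6]
Step 4: sold=2 (running total=8) -> [6 2 6]
Step 5: sold=2 (running total=10) -> [7 2 6]

Answer: 10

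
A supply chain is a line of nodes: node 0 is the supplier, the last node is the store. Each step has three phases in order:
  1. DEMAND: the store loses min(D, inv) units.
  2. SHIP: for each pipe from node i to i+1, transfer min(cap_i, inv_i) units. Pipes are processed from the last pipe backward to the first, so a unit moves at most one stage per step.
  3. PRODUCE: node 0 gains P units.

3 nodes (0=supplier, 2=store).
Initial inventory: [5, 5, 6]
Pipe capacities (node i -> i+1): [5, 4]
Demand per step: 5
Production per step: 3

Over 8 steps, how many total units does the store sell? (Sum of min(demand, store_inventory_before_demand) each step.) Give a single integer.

Step 1: sold=5 (running total=5) -> [3 6 5]
Step 2: sold=5 (running total=10) -> [3 5 4]
Step 3: sold=4 (running total=14) -> [3 4 4]
Step 4: sold=4 (running total=18) -> [3 3 4]
Step 5: sold=4 (running total=22) -> [3 3 3]
Step 6: sold=3 (running total=25) -> [3 3 3]
Step 7: sold=3 (running total=28) -> [3 3 3]
Step 8: sold=3 (running total=31) -> [3 3 3]

Answer: 31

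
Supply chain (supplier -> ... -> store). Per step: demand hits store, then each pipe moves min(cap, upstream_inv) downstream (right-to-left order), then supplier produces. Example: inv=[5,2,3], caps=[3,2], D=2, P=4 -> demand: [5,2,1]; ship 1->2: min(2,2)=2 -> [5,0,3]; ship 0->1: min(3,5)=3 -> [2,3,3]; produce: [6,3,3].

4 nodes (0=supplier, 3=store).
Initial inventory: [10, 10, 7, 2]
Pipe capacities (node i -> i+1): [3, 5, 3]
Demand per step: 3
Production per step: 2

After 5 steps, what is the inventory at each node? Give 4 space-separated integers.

Step 1: demand=3,sold=2 ship[2->3]=3 ship[1->2]=5 ship[0->1]=3 prod=2 -> inv=[9 8 9 3]
Step 2: demand=3,sold=3 ship[2->3]=3 ship[1->2]=5 ship[0->1]=3 prod=2 -> inv=[8 6 11 3]
Step 3: demand=3,sold=3 ship[2->3]=3 ship[1->2]=5 ship[0->1]=3 prod=2 -> inv=[7 4 13 3]
Step 4: demand=3,sold=3 ship[2->3]=3 ship[1->2]=4 ship[0->1]=3 prod=2 -> inv=[6 3 14 3]
Step 5: demand=3,sold=3 ship[2->3]=3 ship[1->2]=3 ship[0->1]=3 prod=2 -> inv=[5 3 14 3]

5 3 14 3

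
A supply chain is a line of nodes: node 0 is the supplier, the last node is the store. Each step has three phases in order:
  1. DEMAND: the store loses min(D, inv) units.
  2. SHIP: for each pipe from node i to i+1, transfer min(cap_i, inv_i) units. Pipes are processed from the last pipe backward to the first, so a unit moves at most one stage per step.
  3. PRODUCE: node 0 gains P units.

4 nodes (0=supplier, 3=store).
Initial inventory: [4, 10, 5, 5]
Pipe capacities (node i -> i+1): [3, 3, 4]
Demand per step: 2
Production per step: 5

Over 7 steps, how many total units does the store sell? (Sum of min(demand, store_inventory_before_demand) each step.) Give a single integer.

Step 1: sold=2 (running total=2) -> [6 10 4 7]
Step 2: sold=2 (running total=4) -> [8 10 3 9]
Step 3: sold=2 (running total=6) -> [10 10 3 10]
Step 4: sold=2 (running total=8) -> [12 10 3 11]
Step 5: sold=2 (running total=10) -> [14 10 3 12]
Step 6: sold=2 (running total=12) -> [16 10 3 13]
Step 7: sold=2 (running total=14) -> [18 10 3 14]

Answer: 14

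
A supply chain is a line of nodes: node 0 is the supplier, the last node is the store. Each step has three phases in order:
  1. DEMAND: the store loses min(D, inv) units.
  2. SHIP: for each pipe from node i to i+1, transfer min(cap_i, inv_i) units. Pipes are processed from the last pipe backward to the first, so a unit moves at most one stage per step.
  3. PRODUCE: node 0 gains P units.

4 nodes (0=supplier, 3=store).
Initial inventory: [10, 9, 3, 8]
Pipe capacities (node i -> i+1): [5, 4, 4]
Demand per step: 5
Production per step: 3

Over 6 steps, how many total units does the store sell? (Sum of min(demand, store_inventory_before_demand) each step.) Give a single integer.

Step 1: sold=5 (running total=5) -> [8 10 4 6]
Step 2: sold=5 (running total=10) -> [6 11 4 5]
Step 3: sold=5 (running total=15) -> [4 12 4 4]
Step 4: sold=4 (running total=19) -> [3 12 4 4]
Step 5: sold=4 (running total=23) -> [3 11 4 4]
Step 6: sold=4 (running total=27) -> [3 10 4 4]

Answer: 27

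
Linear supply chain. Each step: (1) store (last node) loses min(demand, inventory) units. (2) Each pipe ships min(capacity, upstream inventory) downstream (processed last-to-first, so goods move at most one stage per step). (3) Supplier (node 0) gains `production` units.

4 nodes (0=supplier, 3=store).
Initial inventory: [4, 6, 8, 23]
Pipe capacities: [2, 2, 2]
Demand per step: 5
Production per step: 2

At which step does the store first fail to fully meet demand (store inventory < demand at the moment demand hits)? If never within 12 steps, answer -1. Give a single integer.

Step 1: demand=5,sold=5 ship[2->3]=2 ship[1->2]=2 ship[0->1]=2 prod=2 -> [4 6 8 20]
Step 2: demand=5,sold=5 ship[2->3]=2 ship[1->2]=2 ship[0->1]=2 prod=2 -> [4 6 8 17]
Step 3: demand=5,sold=5 ship[2->3]=2 ship[1->2]=2 ship[0->1]=2 prod=2 -> [4 6 8 14]
Step 4: demand=5,sold=5 ship[2->3]=2 ship[1->2]=2 ship[0->1]=2 prod=2 -> [4 6 8 11]
Step 5: demand=5,sold=5 ship[2->3]=2 ship[1->2]=2 ship[0->1]=2 prod=2 -> [4 6 8 8]
Step 6: demand=5,sold=5 ship[2->3]=2 ship[1->2]=2 ship[0->1]=2 prod=2 -> [4 6 8 5]
Step 7: demand=5,sold=5 ship[2->3]=2 ship[1->2]=2 ship[0->1]=2 prod=2 -> [4 6 8 2]
Step 8: demand=5,sold=2 ship[2->3]=2 ship[1->2]=2 ship[0->1]=2 prod=2 -> [4 6 8 2]
Step 9: demand=5,sold=2 ship[2->3]=2 ship[1->2]=2 ship[0->1]=2 prod=2 -> [4 6 8 2]
Step 10: demand=5,sold=2 ship[2->3]=2 ship[1->2]=2 ship[0->1]=2 prod=2 -> [4 6 8 2]
Step 11: demand=5,sold=2 ship[2->3]=2 ship[1->2]=2 ship[0->1]=2 prod=2 -> [4 6 8 2]
Step 12: demand=5,sold=2 ship[2->3]=2 ship[1->2]=2 ship[0->1]=2 prod=2 -> [4 6 8 2]
First stockout at step 8

8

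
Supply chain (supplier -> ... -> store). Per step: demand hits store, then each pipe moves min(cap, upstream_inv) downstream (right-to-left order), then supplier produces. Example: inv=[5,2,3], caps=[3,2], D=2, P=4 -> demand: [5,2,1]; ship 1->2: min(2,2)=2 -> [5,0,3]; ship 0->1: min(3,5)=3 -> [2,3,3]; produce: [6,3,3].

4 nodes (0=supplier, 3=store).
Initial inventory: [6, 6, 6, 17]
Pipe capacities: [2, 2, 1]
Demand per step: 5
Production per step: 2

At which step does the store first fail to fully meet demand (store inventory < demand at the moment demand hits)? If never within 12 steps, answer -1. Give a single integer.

Step 1: demand=5,sold=5 ship[2->3]=1 ship[1->2]=2 ship[0->1]=2 prod=2 -> [6 6 7 13]
Step 2: demand=5,sold=5 ship[2->3]=1 ship[1->2]=2 ship[0->1]=2 prod=2 -> [6 6 8 9]
Step 3: demand=5,sold=5 ship[2->3]=1 ship[1->2]=2 ship[0->1]=2 prod=2 -> [6 6 9 5]
Step 4: demand=5,sold=5 ship[2->3]=1 ship[1->2]=2 ship[0->1]=2 prod=2 -> [6 6 10 1]
Step 5: demand=5,sold=1 ship[2->3]=1 ship[1->2]=2 ship[0->1]=2 prod=2 -> [6 6 11 1]
Step 6: demand=5,sold=1 ship[2->3]=1 ship[1->2]=2 ship[0->1]=2 prod=2 -> [6 6 12 1]
Step 7: demand=5,sold=1 ship[2->3]=1 ship[1->2]=2 ship[0->1]=2 prod=2 -> [6 6 13 1]
Step 8: demand=5,sold=1 ship[2->3]=1 ship[1->2]=2 ship[0->1]=2 prod=2 -> [6 6 14 1]
Step 9: demand=5,sold=1 ship[2->3]=1 ship[1->2]=2 ship[0->1]=2 prod=2 -> [6 6 15 1]
Step 10: demand=5,sold=1 ship[2->3]=1 ship[1->2]=2 ship[0->1]=2 prod=2 -> [6 6 16 1]
Step 11: demand=5,sold=1 ship[2->3]=1 ship[1->2]=2 ship[0->1]=2 prod=2 -> [6 6 17 1]
Step 12: demand=5,sold=1 ship[2->3]=1 ship[1->2]=2 ship[0->1]=2 prod=2 -> [6 6 18 1]
First stockout at step 5

5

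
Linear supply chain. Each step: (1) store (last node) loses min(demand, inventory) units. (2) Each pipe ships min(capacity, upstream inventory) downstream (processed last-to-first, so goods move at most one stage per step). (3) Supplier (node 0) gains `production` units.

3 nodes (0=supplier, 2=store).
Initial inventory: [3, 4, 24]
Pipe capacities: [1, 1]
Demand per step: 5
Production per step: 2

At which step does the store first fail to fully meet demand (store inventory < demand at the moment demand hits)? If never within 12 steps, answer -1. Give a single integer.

Step 1: demand=5,sold=5 ship[1->2]=1 ship[0->1]=1 prod=2 -> [4 4 20]
Step 2: demand=5,sold=5 ship[1->2]=1 ship[0->1]=1 prod=2 -> [5 4 16]
Step 3: demand=5,sold=5 ship[1->2]=1 ship[0->1]=1 prod=2 -> [6 4 12]
Step 4: demand=5,sold=5 ship[1->2]=1 ship[0->1]=1 prod=2 -> [7 4 8]
Step 5: demand=5,sold=5 ship[1->2]=1 ship[0->1]=1 prod=2 -> [8 4 4]
Step 6: demand=5,sold=4 ship[1->2]=1 ship[0->1]=1 prod=2 -> [9 4 1]
Step 7: demand=5,sold=1 ship[1->2]=1 ship[0->1]=1 prod=2 -> [10 4 1]
Step 8: demand=5,sold=1 ship[1->2]=1 ship[0->1]=1 prod=2 -> [11 4 1]
Step 9: demand=5,sold=1 ship[1->2]=1 ship[0->1]=1 prod=2 -> [12 4 1]
Step 10: demand=5,sold=1 ship[1->2]=1 ship[0->1]=1 prod=2 -> [13 4 1]
Step 11: demand=5,sold=1 ship[1->2]=1 ship[0->1]=1 prod=2 -> [14 4 1]
Step 12: demand=5,sold=1 ship[1->2]=1 ship[0->1]=1 prod=2 -> [15 4 1]
First stockout at step 6

6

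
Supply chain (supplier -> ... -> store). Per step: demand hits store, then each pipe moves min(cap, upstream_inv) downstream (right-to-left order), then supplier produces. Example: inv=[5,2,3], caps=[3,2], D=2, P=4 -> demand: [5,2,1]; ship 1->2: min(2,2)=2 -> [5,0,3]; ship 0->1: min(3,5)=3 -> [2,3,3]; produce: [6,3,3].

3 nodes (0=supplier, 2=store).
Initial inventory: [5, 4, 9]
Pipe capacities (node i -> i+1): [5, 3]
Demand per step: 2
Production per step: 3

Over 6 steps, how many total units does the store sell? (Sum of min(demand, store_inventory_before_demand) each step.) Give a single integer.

Step 1: sold=2 (running total=2) -> [3 6 10]
Step 2: sold=2 (running total=4) -> [3 6 11]
Step 3: sold=2 (running total=6) -> [3 6 12]
Step 4: sold=2 (running total=8) -> [3 6 13]
Step 5: sold=2 (running total=10) -> [3 6 14]
Step 6: sold=2 (running total=12) -> [3 6 15]

Answer: 12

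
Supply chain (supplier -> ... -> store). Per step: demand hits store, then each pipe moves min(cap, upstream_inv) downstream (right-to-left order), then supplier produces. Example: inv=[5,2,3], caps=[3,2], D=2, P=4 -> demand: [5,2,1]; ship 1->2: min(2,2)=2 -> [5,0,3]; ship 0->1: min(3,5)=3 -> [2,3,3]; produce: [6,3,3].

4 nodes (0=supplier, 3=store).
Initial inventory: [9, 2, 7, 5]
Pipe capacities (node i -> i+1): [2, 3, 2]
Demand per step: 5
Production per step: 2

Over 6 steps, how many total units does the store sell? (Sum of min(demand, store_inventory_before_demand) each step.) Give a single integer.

Answer: 15

Derivation:
Step 1: sold=5 (running total=5) -> [9 2 7 2]
Step 2: sold=2 (running total=7) -> [9 2 7 2]
Step 3: sold=2 (running total=9) -> [9 2 7 2]
Step 4: sold=2 (running total=11) -> [9 2 7 2]
Step 5: sold=2 (running total=13) -> [9 2 7 2]
Step 6: sold=2 (running total=15) -> [9 2 7 2]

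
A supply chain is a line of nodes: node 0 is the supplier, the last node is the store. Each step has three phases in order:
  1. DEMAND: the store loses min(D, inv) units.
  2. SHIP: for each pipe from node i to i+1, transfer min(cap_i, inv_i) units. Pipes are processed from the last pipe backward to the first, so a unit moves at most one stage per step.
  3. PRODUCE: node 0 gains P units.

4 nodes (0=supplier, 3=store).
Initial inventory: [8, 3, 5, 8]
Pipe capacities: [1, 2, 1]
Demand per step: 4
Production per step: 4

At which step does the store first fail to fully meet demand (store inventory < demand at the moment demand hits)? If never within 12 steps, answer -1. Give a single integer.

Step 1: demand=4,sold=4 ship[2->3]=1 ship[1->2]=2 ship[0->1]=1 prod=4 -> [11 2 6 5]
Step 2: demand=4,sold=4 ship[2->3]=1 ship[1->2]=2 ship[0->1]=1 prod=4 -> [14 1 7 2]
Step 3: demand=4,sold=2 ship[2->3]=1 ship[1->2]=1 ship[0->1]=1 prod=4 -> [17 1 7 1]
Step 4: demand=4,sold=1 ship[2->3]=1 ship[1->2]=1 ship[0->1]=1 prod=4 -> [20 1 7 1]
Step 5: demand=4,sold=1 ship[2->3]=1 ship[1->2]=1 ship[0->1]=1 prod=4 -> [23 1 7 1]
Step 6: demand=4,sold=1 ship[2->3]=1 ship[1->2]=1 ship[0->1]=1 prod=4 -> [26 1 7 1]
Step 7: demand=4,sold=1 ship[2->3]=1 ship[1->2]=1 ship[0->1]=1 prod=4 -> [29 1 7 1]
Step 8: demand=4,sold=1 ship[2->3]=1 ship[1->2]=1 ship[0->1]=1 prod=4 -> [32 1 7 1]
Step 9: demand=4,sold=1 ship[2->3]=1 ship[1->2]=1 ship[0->1]=1 prod=4 -> [35 1 7 1]
Step 10: demand=4,sold=1 ship[2->3]=1 ship[1->2]=1 ship[0->1]=1 prod=4 -> [38 1 7 1]
Step 11: demand=4,sold=1 ship[2->3]=1 ship[1->2]=1 ship[0->1]=1 prod=4 -> [41 1 7 1]
Step 12: demand=4,sold=1 ship[2->3]=1 ship[1->2]=1 ship[0->1]=1 prod=4 -> [44 1 7 1]
First stockout at step 3

3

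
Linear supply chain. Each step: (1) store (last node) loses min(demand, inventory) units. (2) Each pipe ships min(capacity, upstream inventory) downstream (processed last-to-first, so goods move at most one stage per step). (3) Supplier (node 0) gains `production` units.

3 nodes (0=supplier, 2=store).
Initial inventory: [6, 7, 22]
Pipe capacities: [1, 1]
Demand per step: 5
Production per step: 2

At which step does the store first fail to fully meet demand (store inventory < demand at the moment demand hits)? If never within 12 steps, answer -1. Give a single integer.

Step 1: demand=5,sold=5 ship[1->2]=1 ship[0->1]=1 prod=2 -> [7 7 18]
Step 2: demand=5,sold=5 ship[1->2]=1 ship[0->1]=1 prod=2 -> [8 7 14]
Step 3: demand=5,sold=5 ship[1->2]=1 ship[0->1]=1 prod=2 -> [9 7 10]
Step 4: demand=5,sold=5 ship[1->2]=1 ship[0->1]=1 prod=2 -> [10 7 6]
Step 5: demand=5,sold=5 ship[1->2]=1 ship[0->1]=1 prod=2 -> [11 7 2]
Step 6: demand=5,sold=2 ship[1->2]=1 ship[0->1]=1 prod=2 -> [12 7 1]
Step 7: demand=5,sold=1 ship[1->2]=1 ship[0->1]=1 prod=2 -> [13 7 1]
Step 8: demand=5,sold=1 ship[1->2]=1 ship[0->1]=1 prod=2 -> [14 7 1]
Step 9: demand=5,sold=1 ship[1->2]=1 ship[0->1]=1 prod=2 -> [15 7 1]
Step 10: demand=5,sold=1 ship[1->2]=1 ship[0->1]=1 prod=2 -> [16 7 1]
Step 11: demand=5,sold=1 ship[1->2]=1 ship[0->1]=1 prod=2 -> [17 7 1]
Step 12: demand=5,sold=1 ship[1->2]=1 ship[0->1]=1 prod=2 -> [18 7 1]
First stockout at step 6

6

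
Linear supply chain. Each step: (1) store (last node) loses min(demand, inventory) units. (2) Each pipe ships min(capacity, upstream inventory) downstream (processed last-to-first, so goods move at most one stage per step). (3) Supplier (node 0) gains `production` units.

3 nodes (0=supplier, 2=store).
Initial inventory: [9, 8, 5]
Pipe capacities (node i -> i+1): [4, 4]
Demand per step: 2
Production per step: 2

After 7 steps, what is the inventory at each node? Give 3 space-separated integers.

Step 1: demand=2,sold=2 ship[1->2]=4 ship[0->1]=4 prod=2 -> inv=[7 8 7]
Step 2: demand=2,sold=2 ship[1->2]=4 ship[0->1]=4 prod=2 -> inv=[5 8 9]
Step 3: demand=2,sold=2 ship[1->2]=4 ship[0->1]=4 prod=2 -> inv=[3 8 11]
Step 4: demand=2,sold=2 ship[1->2]=4 ship[0->1]=3 prod=2 -> inv=[2 7 13]
Step 5: demand=2,sold=2 ship[1->2]=4 ship[0->1]=2 prod=2 -> inv=[2 5 15]
Step 6: demand=2,sold=2 ship[1->2]=4 ship[0->1]=2 prod=2 -> inv=[2 3 17]
Step 7: demand=2,sold=2 ship[1->2]=3 ship[0->1]=2 prod=2 -> inv=[2 2 18]

2 2 18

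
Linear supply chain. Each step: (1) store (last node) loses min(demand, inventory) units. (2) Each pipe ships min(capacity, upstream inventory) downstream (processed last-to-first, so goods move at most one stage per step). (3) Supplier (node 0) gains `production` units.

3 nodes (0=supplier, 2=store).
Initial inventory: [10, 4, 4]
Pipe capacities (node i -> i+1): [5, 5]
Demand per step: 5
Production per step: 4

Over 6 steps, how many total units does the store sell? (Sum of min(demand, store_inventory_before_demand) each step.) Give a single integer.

Answer: 28

Derivation:
Step 1: sold=4 (running total=4) -> [9 5 4]
Step 2: sold=4 (running total=8) -> [8 5 5]
Step 3: sold=5 (running total=13) -> [7 5 5]
Step 4: sold=5 (running total=18) -> [6 5 5]
Step 5: sold=5 (running total=23) -> [5 5 5]
Step 6: sold=5 (running total=28) -> [4 5 5]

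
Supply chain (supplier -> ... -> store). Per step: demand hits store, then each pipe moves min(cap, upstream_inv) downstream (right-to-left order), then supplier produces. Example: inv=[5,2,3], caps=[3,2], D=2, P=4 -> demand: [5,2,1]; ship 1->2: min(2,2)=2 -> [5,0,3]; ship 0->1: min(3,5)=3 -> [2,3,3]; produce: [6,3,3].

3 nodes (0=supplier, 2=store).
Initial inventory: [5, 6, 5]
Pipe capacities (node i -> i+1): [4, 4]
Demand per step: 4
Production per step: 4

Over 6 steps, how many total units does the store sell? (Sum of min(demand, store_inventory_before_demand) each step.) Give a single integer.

Answer: 24

Derivation:
Step 1: sold=4 (running total=4) -> [5 6 5]
Step 2: sold=4 (running total=8) -> [5 6 5]
Step 3: sold=4 (running total=12) -> [5 6 5]
Step 4: sold=4 (running total=16) -> [5 6 5]
Step 5: sold=4 (running total=20) -> [5 6 5]
Step 6: sold=4 (running total=24) -> [5 6 5]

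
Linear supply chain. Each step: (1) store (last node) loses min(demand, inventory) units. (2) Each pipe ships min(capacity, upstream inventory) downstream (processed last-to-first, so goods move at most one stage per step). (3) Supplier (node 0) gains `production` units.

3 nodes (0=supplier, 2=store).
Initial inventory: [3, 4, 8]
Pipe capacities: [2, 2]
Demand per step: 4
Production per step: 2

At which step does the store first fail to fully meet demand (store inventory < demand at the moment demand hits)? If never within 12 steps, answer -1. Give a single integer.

Step 1: demand=4,sold=4 ship[1->2]=2 ship[0->1]=2 prod=2 -> [3 4 6]
Step 2: demand=4,sold=4 ship[1->2]=2 ship[0->1]=2 prod=2 -> [3 4 4]
Step 3: demand=4,sold=4 ship[1->2]=2 ship[0->1]=2 prod=2 -> [3 4 2]
Step 4: demand=4,sold=2 ship[1->2]=2 ship[0->1]=2 prod=2 -> [3 4 2]
Step 5: demand=4,sold=2 ship[1->2]=2 ship[0->1]=2 prod=2 -> [3 4 2]
Step 6: demand=4,sold=2 ship[1->2]=2 ship[0->1]=2 prod=2 -> [3 4 2]
Step 7: demand=4,sold=2 ship[1->2]=2 ship[0->1]=2 prod=2 -> [3 4 2]
Step 8: demand=4,sold=2 ship[1->2]=2 ship[0->1]=2 prod=2 -> [3 4 2]
Step 9: demand=4,sold=2 ship[1->2]=2 ship[0->1]=2 prod=2 -> [3 4 2]
Step 10: demand=4,sold=2 ship[1->2]=2 ship[0->1]=2 prod=2 -> [3 4 2]
Step 11: demand=4,sold=2 ship[1->2]=2 ship[0->1]=2 prod=2 -> [3 4 2]
Step 12: demand=4,sold=2 ship[1->2]=2 ship[0->1]=2 prod=2 -> [3 4 2]
First stockout at step 4

4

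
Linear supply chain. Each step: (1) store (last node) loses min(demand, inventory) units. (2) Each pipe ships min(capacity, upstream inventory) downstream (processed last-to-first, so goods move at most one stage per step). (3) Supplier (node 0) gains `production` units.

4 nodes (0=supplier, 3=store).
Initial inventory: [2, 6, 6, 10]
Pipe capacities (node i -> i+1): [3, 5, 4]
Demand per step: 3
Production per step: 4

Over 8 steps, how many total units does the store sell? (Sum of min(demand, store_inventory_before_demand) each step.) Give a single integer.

Answer: 24

Derivation:
Step 1: sold=3 (running total=3) -> [4 3 7 11]
Step 2: sold=3 (running total=6) -> [5 3 6 12]
Step 3: sold=3 (running total=9) -> [6 3 5 13]
Step 4: sold=3 (running total=12) -> [7 3 4 14]
Step 5: sold=3 (running total=15) -> [8 3 3 15]
Step 6: sold=3 (running total=18) -> [9 3 3 15]
Step 7: sold=3 (running total=21) -> [10 3 3 15]
Step 8: sold=3 (running total=24) -> [11 3 3 15]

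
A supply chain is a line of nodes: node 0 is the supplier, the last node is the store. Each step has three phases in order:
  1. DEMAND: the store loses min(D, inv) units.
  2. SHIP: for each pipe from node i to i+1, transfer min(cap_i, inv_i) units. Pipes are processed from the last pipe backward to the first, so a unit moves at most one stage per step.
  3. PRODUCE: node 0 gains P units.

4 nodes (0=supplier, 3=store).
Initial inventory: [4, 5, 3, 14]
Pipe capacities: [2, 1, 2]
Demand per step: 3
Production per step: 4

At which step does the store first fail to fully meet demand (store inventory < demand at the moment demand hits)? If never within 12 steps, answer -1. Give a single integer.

Step 1: demand=3,sold=3 ship[2->3]=2 ship[1->2]=1 ship[0->1]=2 prod=4 -> [6 6 2 13]
Step 2: demand=3,sold=3 ship[2->3]=2 ship[1->2]=1 ship[0->1]=2 prod=4 -> [8 7 1 12]
Step 3: demand=3,sold=3 ship[2->3]=1 ship[1->2]=1 ship[0->1]=2 prod=4 -> [10 8 1 10]
Step 4: demand=3,sold=3 ship[2->3]=1 ship[1->2]=1 ship[0->1]=2 prod=4 -> [12 9 1 8]
Step 5: demand=3,sold=3 ship[2->3]=1 ship[1->2]=1 ship[0->1]=2 prod=4 -> [14 10 1 6]
Step 6: demand=3,sold=3 ship[2->3]=1 ship[1->2]=1 ship[0->1]=2 prod=4 -> [16 11 1 4]
Step 7: demand=3,sold=3 ship[2->3]=1 ship[1->2]=1 ship[0->1]=2 prod=4 -> [18 12 1 2]
Step 8: demand=3,sold=2 ship[2->3]=1 ship[1->2]=1 ship[0->1]=2 prod=4 -> [20 13 1 1]
Step 9: demand=3,sold=1 ship[2->3]=1 ship[1->2]=1 ship[0->1]=2 prod=4 -> [22 14 1 1]
Step 10: demand=3,sold=1 ship[2->3]=1 ship[1->2]=1 ship[0->1]=2 prod=4 -> [24 15 1 1]
Step 11: demand=3,sold=1 ship[2->3]=1 ship[1->2]=1 ship[0->1]=2 prod=4 -> [26 16 1 1]
Step 12: demand=3,sold=1 ship[2->3]=1 ship[1->2]=1 ship[0->1]=2 prod=4 -> [28 17 1 1]
First stockout at step 8

8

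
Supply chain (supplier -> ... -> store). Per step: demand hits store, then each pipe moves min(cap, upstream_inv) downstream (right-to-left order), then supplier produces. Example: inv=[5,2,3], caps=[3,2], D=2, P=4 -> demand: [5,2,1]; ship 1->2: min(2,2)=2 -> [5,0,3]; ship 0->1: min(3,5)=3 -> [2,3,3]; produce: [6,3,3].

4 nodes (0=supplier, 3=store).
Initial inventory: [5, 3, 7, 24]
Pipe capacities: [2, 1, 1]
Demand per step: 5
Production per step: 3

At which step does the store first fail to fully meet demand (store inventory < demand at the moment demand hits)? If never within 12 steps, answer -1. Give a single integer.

Step 1: demand=5,sold=5 ship[2->3]=1 ship[1->2]=1 ship[0->1]=2 prod=3 -> [6 4 7 20]
Step 2: demand=5,sold=5 ship[2->3]=1 ship[1->2]=1 ship[0->1]=2 prod=3 -> [7 5 7 16]
Step 3: demand=5,sold=5 ship[2->3]=1 ship[1->2]=1 ship[0->1]=2 prod=3 -> [8 6 7 12]
Step 4: demand=5,sold=5 ship[2->3]=1 ship[1->2]=1 ship[0->1]=2 prod=3 -> [9 7 7 8]
Step 5: demand=5,sold=5 ship[2->3]=1 ship[1->2]=1 ship[0->1]=2 prod=3 -> [10 8 7 4]
Step 6: demand=5,sold=4 ship[2->3]=1 ship[1->2]=1 ship[0->1]=2 prod=3 -> [11 9 7 1]
Step 7: demand=5,sold=1 ship[2->3]=1 ship[1->2]=1 ship[0->1]=2 prod=3 -> [12 10 7 1]
Step 8: demand=5,sold=1 ship[2->3]=1 ship[1->2]=1 ship[0->1]=2 prod=3 -> [13 11 7 1]
Step 9: demand=5,sold=1 ship[2->3]=1 ship[1->2]=1 ship[0->1]=2 prod=3 -> [14 12 7 1]
Step 10: demand=5,sold=1 ship[2->3]=1 ship[1->2]=1 ship[0->1]=2 prod=3 -> [15 13 7 1]
Step 11: demand=5,sold=1 ship[2->3]=1 ship[1->2]=1 ship[0->1]=2 prod=3 -> [16 14 7 1]
Step 12: demand=5,sold=1 ship[2->3]=1 ship[1->2]=1 ship[0->1]=2 prod=3 -> [17 15 7 1]
First stockout at step 6

6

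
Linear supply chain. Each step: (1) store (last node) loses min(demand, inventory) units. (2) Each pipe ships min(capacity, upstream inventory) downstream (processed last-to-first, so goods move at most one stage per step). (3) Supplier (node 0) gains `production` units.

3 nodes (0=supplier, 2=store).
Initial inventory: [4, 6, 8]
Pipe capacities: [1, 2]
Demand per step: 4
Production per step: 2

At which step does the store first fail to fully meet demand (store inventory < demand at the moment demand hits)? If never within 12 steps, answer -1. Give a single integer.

Step 1: demand=4,sold=4 ship[1->2]=2 ship[0->1]=1 prod=2 -> [5 5 6]
Step 2: demand=4,sold=4 ship[1->2]=2 ship[0->1]=1 prod=2 -> [6 4 4]
Step 3: demand=4,sold=4 ship[1->2]=2 ship[0->1]=1 prod=2 -> [7 3 2]
Step 4: demand=4,sold=2 ship[1->2]=2 ship[0->1]=1 prod=2 -> [8 2 2]
Step 5: demand=4,sold=2 ship[1->2]=2 ship[0->1]=1 prod=2 -> [9 1 2]
Step 6: demand=4,sold=2 ship[1->2]=1 ship[0->1]=1 prod=2 -> [10 1 1]
Step 7: demand=4,sold=1 ship[1->2]=1 ship[0->1]=1 prod=2 -> [11 1 1]
Step 8: demand=4,sold=1 ship[1->2]=1 ship[0->1]=1 prod=2 -> [12 1 1]
Step 9: demand=4,sold=1 ship[1->2]=1 ship[0->1]=1 prod=2 -> [13 1 1]
Step 10: demand=4,sold=1 ship[1->2]=1 ship[0->1]=1 prod=2 -> [14 1 1]
Step 11: demand=4,sold=1 ship[1->2]=1 ship[0->1]=1 prod=2 -> [15 1 1]
Step 12: demand=4,sold=1 ship[1->2]=1 ship[0->1]=1 prod=2 -> [16 1 1]
First stockout at step 4

4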